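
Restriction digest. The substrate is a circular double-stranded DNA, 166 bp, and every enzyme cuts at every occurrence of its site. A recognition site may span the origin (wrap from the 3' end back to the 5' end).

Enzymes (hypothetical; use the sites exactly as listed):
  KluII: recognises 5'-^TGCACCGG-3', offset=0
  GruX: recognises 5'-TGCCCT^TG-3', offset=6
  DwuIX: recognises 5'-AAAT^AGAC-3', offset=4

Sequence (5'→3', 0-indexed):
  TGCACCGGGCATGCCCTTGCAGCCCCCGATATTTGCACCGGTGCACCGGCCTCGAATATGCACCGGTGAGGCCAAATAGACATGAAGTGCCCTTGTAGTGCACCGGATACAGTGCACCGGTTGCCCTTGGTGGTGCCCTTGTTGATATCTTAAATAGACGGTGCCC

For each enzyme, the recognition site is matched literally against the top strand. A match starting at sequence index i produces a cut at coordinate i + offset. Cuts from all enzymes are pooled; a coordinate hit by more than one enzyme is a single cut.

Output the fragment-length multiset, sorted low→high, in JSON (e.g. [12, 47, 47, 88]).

Site scan:
  KluII (TGCACCGG, off=0): starts [0, 33, 41, 58, 98, 112] → cuts [0, 33, 41, 58, 98, 112]
  GruX (TGCCCTTG, off=6): starts [11, 87, 121, 133] → cuts [17, 93, 127, 139]
  DwuIX (AAATAGAC, off=4): starts [73, 151] → cuts [77, 155]

Pooled cuts: [0, 17, 33, 41, 58, 77, 93, 98, 112, 127, 139, 155]

Fragments:
  0→17: 17 bp
  17→33: 16 bp
  33→41: 8 bp
  41→58: 17 bp
  58→77: 19 bp
  77→93: 16 bp
  93→98: 5 bp
  98→112: 14 bp
  112→127: 15 bp
  127→139: 12 bp
  139→155: 16 bp
  155→0 (wrap): 166-155+0 = 11 bp

[5,8,11,12,14,15,16,16,16,17,17,19]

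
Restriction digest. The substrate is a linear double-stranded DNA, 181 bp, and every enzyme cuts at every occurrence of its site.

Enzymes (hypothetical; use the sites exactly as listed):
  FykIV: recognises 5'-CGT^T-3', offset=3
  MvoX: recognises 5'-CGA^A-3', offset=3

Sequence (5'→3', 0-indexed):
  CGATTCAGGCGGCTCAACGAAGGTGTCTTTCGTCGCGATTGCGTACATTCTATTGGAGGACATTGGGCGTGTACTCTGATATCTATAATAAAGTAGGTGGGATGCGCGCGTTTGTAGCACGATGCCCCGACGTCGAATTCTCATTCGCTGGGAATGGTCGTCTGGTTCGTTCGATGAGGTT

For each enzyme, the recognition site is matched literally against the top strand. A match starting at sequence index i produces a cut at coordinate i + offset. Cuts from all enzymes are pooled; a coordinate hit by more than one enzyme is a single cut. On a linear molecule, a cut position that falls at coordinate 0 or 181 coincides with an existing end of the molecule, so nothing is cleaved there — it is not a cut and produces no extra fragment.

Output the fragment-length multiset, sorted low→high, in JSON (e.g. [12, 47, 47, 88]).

Site scan:
  FykIV (CGTT, off=3): starts [108, 167] → cuts [111, 170]
  MvoX (CGAA, off=3): starts [17, 133] → cuts [20, 136]

All cut coordinates (distinct, sorted): [20, 111, 136, 170]

Fragment lengths:
  [0,20): 20 bp
  [20,111): 91 bp
  [111,136): 25 bp
  [136,170): 34 bp
  [170,181): 11 bp

[11,20,25,34,91]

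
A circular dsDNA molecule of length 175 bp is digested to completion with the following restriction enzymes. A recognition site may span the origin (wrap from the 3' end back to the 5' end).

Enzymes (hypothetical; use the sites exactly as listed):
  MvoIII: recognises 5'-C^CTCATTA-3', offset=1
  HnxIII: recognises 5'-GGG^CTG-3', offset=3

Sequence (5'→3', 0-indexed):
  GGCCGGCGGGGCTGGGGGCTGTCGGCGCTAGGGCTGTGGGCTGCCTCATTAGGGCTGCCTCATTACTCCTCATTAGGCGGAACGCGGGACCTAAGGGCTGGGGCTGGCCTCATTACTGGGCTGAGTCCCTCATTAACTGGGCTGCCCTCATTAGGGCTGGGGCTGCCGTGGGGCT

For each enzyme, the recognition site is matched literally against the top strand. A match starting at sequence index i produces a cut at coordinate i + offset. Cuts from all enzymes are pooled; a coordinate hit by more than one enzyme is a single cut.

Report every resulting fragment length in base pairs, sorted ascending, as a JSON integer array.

[4,4,5,5,6,6,7,7,8,10,10,10,11,12,13,13,15,29]

Site scan:
  MvoIII CCTCATTA/1: at [43, 57, 67, 107, 127, 145] ⇒ [44, 58, 68, 108, 128, 146]
  HnxIII GGGCTG/3: at [8, 15, 30, 37, 51, 94, 100, 117, 138, 153, 159, 170] ⇒ [11, 18, 33, 40, 54, 97, 103, 120, 141, 156, 162, 173]

Pooled cuts: [11, 18, 33, 40, 44, 54, 58, 68, 97, 103, 108, 120, 128, 141, 146, 156, 162, 173]

Fragments:
  11→18: 7 bp
  18→33: 15 bp
  33→40: 7 bp
  40→44: 4 bp
  44→54: 10 bp
  54→58: 4 bp
  58→68: 10 bp
  68→97: 29 bp
  97→103: 6 bp
  103→108: 5 bp
  108→120: 12 bp
  120→128: 8 bp
  128→141: 13 bp
  141→146: 5 bp
  146→156: 10 bp
  156→162: 6 bp
  162→173: 11 bp
  173→11 (wrap): 175-173+11 = 13 bp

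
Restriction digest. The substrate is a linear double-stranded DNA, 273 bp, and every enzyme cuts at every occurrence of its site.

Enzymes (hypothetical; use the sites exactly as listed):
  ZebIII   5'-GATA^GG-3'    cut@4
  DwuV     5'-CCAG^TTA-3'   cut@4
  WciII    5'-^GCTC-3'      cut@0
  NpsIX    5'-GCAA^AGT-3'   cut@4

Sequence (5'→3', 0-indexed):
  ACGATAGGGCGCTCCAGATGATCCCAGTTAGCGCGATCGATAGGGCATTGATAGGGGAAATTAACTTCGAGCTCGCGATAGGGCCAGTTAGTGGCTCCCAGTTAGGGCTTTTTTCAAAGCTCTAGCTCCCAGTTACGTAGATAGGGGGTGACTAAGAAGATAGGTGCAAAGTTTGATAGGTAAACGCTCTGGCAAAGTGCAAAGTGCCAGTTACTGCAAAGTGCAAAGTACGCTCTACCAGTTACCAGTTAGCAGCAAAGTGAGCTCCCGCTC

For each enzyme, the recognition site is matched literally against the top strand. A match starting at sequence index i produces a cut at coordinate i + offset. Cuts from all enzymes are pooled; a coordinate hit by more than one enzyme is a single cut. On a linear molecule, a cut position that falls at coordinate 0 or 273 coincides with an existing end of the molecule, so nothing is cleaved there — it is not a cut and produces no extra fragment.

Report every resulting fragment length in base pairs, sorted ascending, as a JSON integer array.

Per-enzyme occurrences:
  ZebIII GATAGG/4: at [2, 38, 49, 76, 139, 158, 174] ⇒ [6, 42, 53, 80, 143, 162, 178]
  DwuV CCAGTTA/4: at [23, 83, 97, 128, 206, 237, 244] ⇒ [27, 87, 101, 132, 210, 241, 248]
  WciII GCTC/0: at [10, 70, 93, 118, 124, 185, 231, 263, 269] ⇒ [10, 70, 93, 118, 124, 185, 231, 263, 269]
  NpsIX GCAAAGT/4: at [165, 191, 198, 215, 222, 254] ⇒ [169, 195, 202, 219, 226, 258]

Pooled cuts: [6, 10, 27, 42, 53, 70, 80, 87, 93, 101, 118, 124, 132, 143, 162, 169, 178, 185, 195, 202, 210, 219, 226, 231, 241, 248, 258, 263, 269]

Fragments:
  [0,6): 6 bp
  [6,10): 4 bp
  [10,27): 17 bp
  [27,42): 15 bp
  [42,53): 11 bp
  [53,70): 17 bp
  [70,80): 10 bp
  [80,87): 7 bp
  [87,93): 6 bp
  [93,101): 8 bp
  [101,118): 17 bp
  [118,124): 6 bp
  [124,132): 8 bp
  [132,143): 11 bp
  [143,162): 19 bp
  [162,169): 7 bp
  [169,178): 9 bp
  [178,185): 7 bp
  [185,195): 10 bp
  [195,202): 7 bp
  [202,210): 8 bp
  [210,219): 9 bp
  [219,226): 7 bp
  [226,231): 5 bp
  [231,241): 10 bp
  [241,248): 7 bp
  [248,258): 10 bp
  [258,263): 5 bp
  [263,269): 6 bp
  [269,273): 4 bp

[4,4,5,5,6,6,6,6,7,7,7,7,7,7,8,8,8,9,9,10,10,10,10,11,11,15,17,17,17,19]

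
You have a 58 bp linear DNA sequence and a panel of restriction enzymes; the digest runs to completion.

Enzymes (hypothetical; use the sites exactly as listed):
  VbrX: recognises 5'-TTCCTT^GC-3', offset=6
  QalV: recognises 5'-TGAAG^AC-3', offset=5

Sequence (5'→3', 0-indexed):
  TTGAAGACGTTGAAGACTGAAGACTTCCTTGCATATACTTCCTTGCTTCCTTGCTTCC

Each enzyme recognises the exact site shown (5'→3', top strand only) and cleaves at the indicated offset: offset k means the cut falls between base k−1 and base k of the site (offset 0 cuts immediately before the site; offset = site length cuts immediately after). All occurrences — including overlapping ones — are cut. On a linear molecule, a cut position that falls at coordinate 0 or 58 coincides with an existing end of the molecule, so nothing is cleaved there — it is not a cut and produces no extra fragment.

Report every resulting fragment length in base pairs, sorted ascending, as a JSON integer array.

[6,6,7,8,8,9,14]

Site scan:
  VbrX TTCCTTGC/6: at [24, 38, 46] ⇒ [30, 44, 52]
  QalV TGAAGAC/5: at [1, 10, 17] ⇒ [6, 15, 22]

Pooled cuts: [6, 15, 22, 30, 44, 52]

Fragment lengths:
  [0,6): 6 bp
  [6,15): 9 bp
  [15,22): 7 bp
  [22,30): 8 bp
  [30,44): 14 bp
  [44,52): 8 bp
  [52,58): 6 bp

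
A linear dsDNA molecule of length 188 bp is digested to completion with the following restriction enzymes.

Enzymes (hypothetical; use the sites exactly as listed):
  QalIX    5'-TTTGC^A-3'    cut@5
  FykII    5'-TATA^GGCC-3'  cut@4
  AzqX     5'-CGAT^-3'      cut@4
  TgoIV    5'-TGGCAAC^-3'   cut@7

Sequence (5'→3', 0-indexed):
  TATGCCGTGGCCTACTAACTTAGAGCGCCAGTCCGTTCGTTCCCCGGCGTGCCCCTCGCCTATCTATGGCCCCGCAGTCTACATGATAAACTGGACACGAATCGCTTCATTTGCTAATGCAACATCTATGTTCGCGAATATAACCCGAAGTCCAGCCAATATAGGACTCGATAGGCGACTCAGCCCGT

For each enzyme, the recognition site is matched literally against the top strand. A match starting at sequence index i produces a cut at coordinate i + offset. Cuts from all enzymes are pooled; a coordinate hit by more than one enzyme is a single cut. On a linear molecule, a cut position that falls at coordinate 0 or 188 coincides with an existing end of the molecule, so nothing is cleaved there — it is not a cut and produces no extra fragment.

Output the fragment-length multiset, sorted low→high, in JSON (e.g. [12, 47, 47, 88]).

Site scan:
  QalIX (TTTGCA, off=5): no sites
  FykII (TATAGGCC, off=4): no sites
  AzqX CGAT/4: at [168] ⇒ [172]
  TgoIV (TGGCAAC, off=7): no sites

All cut coordinates (distinct, sorted): [172]

Fragments:
  [0,172): 172 bp
  [172,188): 16 bp

[16,172]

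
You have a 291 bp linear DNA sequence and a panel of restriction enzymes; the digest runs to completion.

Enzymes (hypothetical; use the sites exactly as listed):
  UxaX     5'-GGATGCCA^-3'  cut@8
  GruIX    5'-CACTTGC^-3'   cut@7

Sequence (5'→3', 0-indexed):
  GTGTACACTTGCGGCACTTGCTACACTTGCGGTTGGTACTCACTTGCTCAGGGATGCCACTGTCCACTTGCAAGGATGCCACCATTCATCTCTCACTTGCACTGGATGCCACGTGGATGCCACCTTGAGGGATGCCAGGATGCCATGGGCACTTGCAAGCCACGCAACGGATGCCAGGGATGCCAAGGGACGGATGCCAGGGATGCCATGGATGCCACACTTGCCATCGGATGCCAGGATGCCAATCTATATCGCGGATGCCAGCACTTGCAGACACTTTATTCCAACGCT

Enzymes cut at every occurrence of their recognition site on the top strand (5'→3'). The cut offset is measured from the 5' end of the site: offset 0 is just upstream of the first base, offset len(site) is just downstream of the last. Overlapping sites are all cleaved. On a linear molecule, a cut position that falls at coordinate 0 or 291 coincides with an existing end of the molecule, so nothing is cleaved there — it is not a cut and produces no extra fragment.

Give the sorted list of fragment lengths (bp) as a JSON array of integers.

[7,8,8,8,9,9,9,9,9,10,11,11,11,12,12,12,12,14,15,17,19,19,20,20]

Site scan:
  UxaX GGATGCCA/8: at [51, 73, 103, 114, 129, 137, 168, 177, 191, 200, 209, 228, 236, 255] ⇒ [59, 81, 111, 122, 137, 145, 176, 185, 199, 208, 217, 236, 244, 263]
  GruIX CACTTGC/7: at [5, 14, 23, 40, 64, 93, 149, 217, 264] ⇒ [12, 21, 30, 47, 71, 100, 156, 224, 271]

Pooled cuts: [12, 21, 30, 47, 59, 71, 81, 100, 111, 122, 137, 145, 156, 176, 185, 199, 208, 217, 224, 236, 244, 263, 271]

Fragment lengths:
  [0,12): 12 bp
  [12,21): 9 bp
  [21,30): 9 bp
  [30,47): 17 bp
  [47,59): 12 bp
  [59,71): 12 bp
  [71,81): 10 bp
  [81,100): 19 bp
  [100,111): 11 bp
  [111,122): 11 bp
  [122,137): 15 bp
  [137,145): 8 bp
  [145,156): 11 bp
  [156,176): 20 bp
  [176,185): 9 bp
  [185,199): 14 bp
  [199,208): 9 bp
  [208,217): 9 bp
  [217,224): 7 bp
  [224,236): 12 bp
  [236,244): 8 bp
  [244,263): 19 bp
  [263,271): 8 bp
  [271,291): 20 bp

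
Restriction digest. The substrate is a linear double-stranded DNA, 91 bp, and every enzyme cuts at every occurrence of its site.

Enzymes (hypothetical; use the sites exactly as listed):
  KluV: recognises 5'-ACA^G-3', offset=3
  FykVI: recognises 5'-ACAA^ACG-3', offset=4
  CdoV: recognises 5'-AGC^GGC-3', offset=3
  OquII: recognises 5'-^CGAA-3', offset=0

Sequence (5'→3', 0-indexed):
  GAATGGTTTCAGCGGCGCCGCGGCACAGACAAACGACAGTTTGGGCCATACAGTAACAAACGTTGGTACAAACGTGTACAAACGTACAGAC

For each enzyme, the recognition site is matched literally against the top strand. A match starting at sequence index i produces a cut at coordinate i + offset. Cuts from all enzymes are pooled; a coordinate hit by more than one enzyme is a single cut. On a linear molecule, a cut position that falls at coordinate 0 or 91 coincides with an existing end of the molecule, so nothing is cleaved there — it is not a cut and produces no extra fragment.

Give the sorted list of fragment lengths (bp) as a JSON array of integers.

[3,5,6,7,7,10,12,13,14,14]

Per-enzyme occurrences:
  KluV ACAG/3: at [24, 35, 49, 85] ⇒ [27, 38, 52, 88]
  FykVI ACAAACG/4: at [28, 55, 67, 77] ⇒ [32, 59, 71, 81]
  CdoV AGCGGC/3: at [10] ⇒ [13]
  OquII (CGAA, off=0): no sites

Pooled cuts: [13, 27, 32, 38, 52, 59, 71, 81, 88]

Fragments:
  [0,13): 13 bp
  [13,27): 14 bp
  [27,32): 5 bp
  [32,38): 6 bp
  [38,52): 14 bp
  [52,59): 7 bp
  [59,71): 12 bp
  [71,81): 10 bp
  [81,88): 7 bp
  [88,91): 3 bp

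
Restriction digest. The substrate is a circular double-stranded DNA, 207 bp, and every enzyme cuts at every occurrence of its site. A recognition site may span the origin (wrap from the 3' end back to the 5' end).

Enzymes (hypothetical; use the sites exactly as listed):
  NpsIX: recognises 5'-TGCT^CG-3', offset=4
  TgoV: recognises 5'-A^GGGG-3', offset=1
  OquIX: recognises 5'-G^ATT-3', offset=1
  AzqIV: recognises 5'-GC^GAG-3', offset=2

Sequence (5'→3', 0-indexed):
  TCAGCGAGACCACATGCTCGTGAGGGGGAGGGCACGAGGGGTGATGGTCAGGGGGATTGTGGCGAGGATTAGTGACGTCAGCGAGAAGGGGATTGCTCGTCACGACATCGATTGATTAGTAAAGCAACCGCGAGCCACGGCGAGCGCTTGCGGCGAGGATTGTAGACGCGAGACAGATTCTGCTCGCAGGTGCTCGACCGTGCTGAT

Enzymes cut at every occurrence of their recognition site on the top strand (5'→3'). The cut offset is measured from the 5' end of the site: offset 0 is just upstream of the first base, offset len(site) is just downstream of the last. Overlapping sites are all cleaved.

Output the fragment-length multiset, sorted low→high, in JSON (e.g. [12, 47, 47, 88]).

[4,4,4,4,5,5,5,6,7,7,8,8,10,10,11,11,13,13,13,13,14,15,17]

Site scan:
  NpsIX TGCTCG/4: at [14, 93, 180, 190] ⇒ [18, 97, 184, 194]
  TgoV AGGGG/1: at [22, 36, 49, 86] ⇒ [23, 37, 50, 87]
  OquIX GATT/1: at [54, 66, 90, 109, 113, 157, 175, 204] ⇒ [55, 67, 91, 110, 114, 158, 176, 205]
  AzqIV GCGAG/2: at [3, 61, 80, 129, 139, 152, 167] ⇒ [5, 63, 82, 131, 141, 154, 169]

All cut coordinates (distinct, sorted): [5, 18, 23, 37, 50, 55, 63, 67, 82, 87, 91, 97, 110, 114, 131, 141, 154, 158, 169, 176, 184, 194, 205]

Fragment lengths:
  5→18: 13 bp
  18→23: 5 bp
  23→37: 14 bp
  37→50: 13 bp
  50→55: 5 bp
  55→63: 8 bp
  63→67: 4 bp
  67→82: 15 bp
  82→87: 5 bp
  87→91: 4 bp
  91→97: 6 bp
  97→110: 13 bp
  110→114: 4 bp
  114→131: 17 bp
  131→141: 10 bp
  141→154: 13 bp
  154→158: 4 bp
  158→169: 11 bp
  169→176: 7 bp
  176→184: 8 bp
  184→194: 10 bp
  194→205: 11 bp
  205→5 (wrap): 207-205+5 = 7 bp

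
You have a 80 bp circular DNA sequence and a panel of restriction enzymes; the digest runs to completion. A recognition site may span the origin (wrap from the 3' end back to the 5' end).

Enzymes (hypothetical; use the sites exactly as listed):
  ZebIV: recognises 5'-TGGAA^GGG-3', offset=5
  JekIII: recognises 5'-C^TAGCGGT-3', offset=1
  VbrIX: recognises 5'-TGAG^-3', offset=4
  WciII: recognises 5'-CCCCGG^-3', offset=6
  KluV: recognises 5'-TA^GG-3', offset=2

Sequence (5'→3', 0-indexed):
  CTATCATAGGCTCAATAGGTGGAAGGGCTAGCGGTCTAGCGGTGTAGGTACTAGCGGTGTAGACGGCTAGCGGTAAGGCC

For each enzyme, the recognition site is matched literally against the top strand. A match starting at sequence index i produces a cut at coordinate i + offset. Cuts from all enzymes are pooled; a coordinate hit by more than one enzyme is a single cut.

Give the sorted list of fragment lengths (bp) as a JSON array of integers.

[4,5,7,8,9,10,16,21]

Per-enzyme occurrences:
  ZebIV (TGGAAGGG, off=5): starts [19] → cuts [24]
  JekIII (CTAGCGGT, off=1): starts [27, 35, 50, 66] → cuts [28, 36, 51, 67]
  VbrIX (TGAG, off=4): no sites
  WciII (CCCCGG, off=6): no sites
  KluV (TAGG, off=2): starts [6, 15, 44] → cuts [8, 17, 46]

All cut coordinates (distinct, sorted): [8, 17, 24, 28, 36, 46, 51, 67]

Fragments:
  8→17: 9 bp
  17→24: 7 bp
  24→28: 4 bp
  28→36: 8 bp
  36→46: 10 bp
  46→51: 5 bp
  51→67: 16 bp
  67→8 (wrap): 80-67+8 = 21 bp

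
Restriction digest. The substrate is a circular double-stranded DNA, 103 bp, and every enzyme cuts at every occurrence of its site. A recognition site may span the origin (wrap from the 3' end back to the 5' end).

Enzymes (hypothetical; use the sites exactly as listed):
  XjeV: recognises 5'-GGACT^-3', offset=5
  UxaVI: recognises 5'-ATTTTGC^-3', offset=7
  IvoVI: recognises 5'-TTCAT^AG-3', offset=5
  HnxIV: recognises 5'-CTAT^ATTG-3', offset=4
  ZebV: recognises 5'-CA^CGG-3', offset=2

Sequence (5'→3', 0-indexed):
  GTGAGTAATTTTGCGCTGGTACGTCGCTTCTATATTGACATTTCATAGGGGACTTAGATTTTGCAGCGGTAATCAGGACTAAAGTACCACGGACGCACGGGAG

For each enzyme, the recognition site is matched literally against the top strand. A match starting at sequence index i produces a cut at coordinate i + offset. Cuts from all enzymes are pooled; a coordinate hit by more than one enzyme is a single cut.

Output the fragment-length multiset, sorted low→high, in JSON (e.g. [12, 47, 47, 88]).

Site scan:
  XjeV (GGACT, off=5): starts [49, 75] → cuts [54, 80]
  UxaVI (ATTTTGC, off=7): starts [7, 57] → cuts [14, 64]
  IvoVI (TTCATAG, off=5): starts [41] → cuts [46]
  HnxIV (CTATATTG, off=4): starts [29] → cuts [33]
  ZebV (CACGG, off=2): starts [87, 95] → cuts [89, 97]

All cut coordinates (distinct, sorted): [14, 33, 46, 54, 64, 80, 89, 97]

Fragment lengths:
  14→33: 19 bp
  33→46: 13 bp
  46→54: 8 bp
  54→64: 10 bp
  64→80: 16 bp
  80→89: 9 bp
  89→97: 8 bp
  97→14 (wrap): 103-97+14 = 20 bp

[8,8,9,10,13,16,19,20]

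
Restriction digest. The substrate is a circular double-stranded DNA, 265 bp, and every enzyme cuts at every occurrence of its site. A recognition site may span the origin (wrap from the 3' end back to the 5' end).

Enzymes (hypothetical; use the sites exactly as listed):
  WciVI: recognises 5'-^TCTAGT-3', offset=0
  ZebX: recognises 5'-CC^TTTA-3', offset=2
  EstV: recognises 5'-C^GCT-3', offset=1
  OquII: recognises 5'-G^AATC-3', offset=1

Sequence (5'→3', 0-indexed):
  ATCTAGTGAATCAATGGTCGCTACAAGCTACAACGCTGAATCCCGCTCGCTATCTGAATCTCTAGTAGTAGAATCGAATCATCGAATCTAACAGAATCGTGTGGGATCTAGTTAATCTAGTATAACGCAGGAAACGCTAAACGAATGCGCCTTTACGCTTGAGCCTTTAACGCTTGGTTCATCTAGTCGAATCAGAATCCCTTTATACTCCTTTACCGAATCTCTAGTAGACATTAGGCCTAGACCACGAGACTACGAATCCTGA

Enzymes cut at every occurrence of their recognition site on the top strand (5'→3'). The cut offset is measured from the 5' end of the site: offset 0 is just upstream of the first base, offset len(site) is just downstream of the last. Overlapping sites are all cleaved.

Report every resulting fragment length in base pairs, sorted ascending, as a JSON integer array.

Site scan:
  WciVI (TCTAGT, off=0): starts [1, 60, 106, 115, 181, 222] → cuts [1, 60, 106, 115, 181, 222]
  ZebX (CCTTTA, off=2): starts [149, 163, 199, 209] → cuts [151, 165, 201, 211]
  EstV (CGCT, off=1): starts [18, 33, 43, 47, 134, 155, 170] → cuts [19, 34, 44, 48, 135, 156, 171]
  OquII (GAATC, off=1): starts [7, 37, 55, 70, 75, 83, 93, 188, 194, 217, 256, 263] → cuts [8, 38, 56, 71, 76, 84, 94, 189, 195, 218, 257, 264]

All cut coordinates (distinct, sorted): [1, 8, 19, 34, 38, 44, 48, 56, 60, 71, 76, 84, 94, 106, 115, 135, 151, 156, 165, 171, 181, 189, 195, 201, 211, 218, 222, 257, 264]

Fragments:
  1→8: 7 bp
  8→19: 11 bp
  19→34: 15 bp
  34→38: 4 bp
  38→44: 6 bp
  44→48: 4 bp
  48→56: 8 bp
  56→60: 4 bp
  60→71: 11 bp
  71→76: 5 bp
  76→84: 8 bp
  84→94: 10 bp
  94→106: 12 bp
  106→115: 9 bp
  115→135: 20 bp
  135→151: 16 bp
  151→156: 5 bp
  156→165: 9 bp
  165→171: 6 bp
  171→181: 10 bp
  181→189: 8 bp
  189→195: 6 bp
  195→201: 6 bp
  201→211: 10 bp
  211→218: 7 bp
  218→222: 4 bp
  222→257: 35 bp
  257→264: 7 bp
  264→1 (wrap): 265-264+1 = 2 bp

[2,4,4,4,4,5,5,6,6,6,6,7,7,7,8,8,8,9,9,10,10,10,11,11,12,15,16,20,35]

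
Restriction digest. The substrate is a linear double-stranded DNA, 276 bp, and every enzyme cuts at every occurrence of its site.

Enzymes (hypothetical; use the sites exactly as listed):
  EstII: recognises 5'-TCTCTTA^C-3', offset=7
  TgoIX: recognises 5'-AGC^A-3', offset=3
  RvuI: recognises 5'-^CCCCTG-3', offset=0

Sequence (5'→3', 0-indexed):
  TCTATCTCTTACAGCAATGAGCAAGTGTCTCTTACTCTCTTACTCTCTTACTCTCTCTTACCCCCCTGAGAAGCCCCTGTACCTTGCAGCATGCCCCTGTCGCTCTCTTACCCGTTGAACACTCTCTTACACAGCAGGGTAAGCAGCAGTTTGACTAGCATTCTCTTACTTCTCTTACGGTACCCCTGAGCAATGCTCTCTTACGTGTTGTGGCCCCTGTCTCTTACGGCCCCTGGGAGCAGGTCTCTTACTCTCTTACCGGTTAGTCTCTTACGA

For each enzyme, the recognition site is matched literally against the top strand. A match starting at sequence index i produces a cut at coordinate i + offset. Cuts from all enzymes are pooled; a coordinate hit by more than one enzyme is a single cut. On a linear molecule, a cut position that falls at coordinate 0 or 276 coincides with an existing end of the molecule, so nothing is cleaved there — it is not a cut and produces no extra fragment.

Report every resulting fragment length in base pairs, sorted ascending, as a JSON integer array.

Scan for sites:
  EstII TCTCTTAC/7: at [4, 27, 35, 43, 53, 103, 122, 161, 170, 196, 219, 243, 251, 266] ⇒ [11, 34, 42, 50, 60, 110, 129, 168, 177, 203, 226, 250, 258, 273]
  TgoIX AGCA/3: at [12, 19, 87, 132, 141, 144, 156, 188, 237] ⇒ [15, 22, 90, 135, 144, 147, 159, 191, 240]
  RvuI CCCCTG/0: at [62, 73, 93, 182, 213, 229] ⇒ [62, 73, 93, 182, 213, 229]

All cut coordinates (distinct, sorted): [11, 15, 22, 34, 42, 50, 60, 62, 73, 90, 93, 110, 129, 135, 144, 147, 159, 168, 177, 182, 191, 203, 213, 226, 229, 240, 250, 258, 273]

Fragment lengths:
  [0,11): 11 bp
  [11,15): 4 bp
  [15,22): 7 bp
  [22,34): 12 bp
  [34,42): 8 bp
  [42,50): 8 bp
  [50,60): 10 bp
  [60,62): 2 bp
  [62,73): 11 bp
  [73,90): 17 bp
  [90,93): 3 bp
  [93,110): 17 bp
  [110,129): 19 bp
  [129,135): 6 bp
  [135,144): 9 bp
  [144,147): 3 bp
  [147,159): 12 bp
  [159,168): 9 bp
  [168,177): 9 bp
  [177,182): 5 bp
  [182,191): 9 bp
  [191,203): 12 bp
  [203,213): 10 bp
  [213,226): 13 bp
  [226,229): 3 bp
  [229,240): 11 bp
  [240,250): 10 bp
  [250,258): 8 bp
  [258,273): 15 bp
  [273,276): 3 bp

[2,3,3,3,3,4,5,6,7,8,8,8,9,9,9,9,10,10,10,11,11,11,12,12,12,13,15,17,17,19]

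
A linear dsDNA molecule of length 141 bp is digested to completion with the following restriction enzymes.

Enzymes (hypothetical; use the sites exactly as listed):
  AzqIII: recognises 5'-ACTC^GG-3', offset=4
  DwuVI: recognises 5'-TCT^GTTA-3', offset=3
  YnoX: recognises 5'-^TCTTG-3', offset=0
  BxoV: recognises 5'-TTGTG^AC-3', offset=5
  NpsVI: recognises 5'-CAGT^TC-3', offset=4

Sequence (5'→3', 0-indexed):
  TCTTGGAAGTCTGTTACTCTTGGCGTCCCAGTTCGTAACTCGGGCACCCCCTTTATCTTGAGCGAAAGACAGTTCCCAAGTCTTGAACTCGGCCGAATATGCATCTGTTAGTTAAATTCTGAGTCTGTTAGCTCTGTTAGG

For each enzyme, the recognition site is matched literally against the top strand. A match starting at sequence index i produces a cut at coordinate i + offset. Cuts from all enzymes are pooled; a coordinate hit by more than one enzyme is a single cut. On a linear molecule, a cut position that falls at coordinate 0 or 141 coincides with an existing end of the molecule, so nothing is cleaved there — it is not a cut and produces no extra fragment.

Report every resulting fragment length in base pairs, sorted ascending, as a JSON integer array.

Scan for sites:
  AzqIII ACTCGG/4: at [37, 86] ⇒ [41, 90]
  DwuVI TCTGTTA/3: at [9, 103, 123, 132] ⇒ [12, 106, 126, 135]
  YnoX TCTTG/0: at [0, 17, 55, 80] ⇒ [17, 55, 80] (position 0 is a terminus of the linear molecule — no cut)
  BxoV (TTGTGAC, off=5): no sites
  NpsVI CAGTTC/4: at [28, 69] ⇒ [32, 73]

Pooled cuts: [12, 17, 32, 41, 55, 73, 80, 90, 106, 126, 135]

Fragment lengths:
  [0,12): 12 bp
  [12,17): 5 bp
  [17,32): 15 bp
  [32,41): 9 bp
  [41,55): 14 bp
  [55,73): 18 bp
  [73,80): 7 bp
  [80,90): 10 bp
  [90,106): 16 bp
  [106,126): 20 bp
  [126,135): 9 bp
  [135,141): 6 bp

[5,6,7,9,9,10,12,14,15,16,18,20]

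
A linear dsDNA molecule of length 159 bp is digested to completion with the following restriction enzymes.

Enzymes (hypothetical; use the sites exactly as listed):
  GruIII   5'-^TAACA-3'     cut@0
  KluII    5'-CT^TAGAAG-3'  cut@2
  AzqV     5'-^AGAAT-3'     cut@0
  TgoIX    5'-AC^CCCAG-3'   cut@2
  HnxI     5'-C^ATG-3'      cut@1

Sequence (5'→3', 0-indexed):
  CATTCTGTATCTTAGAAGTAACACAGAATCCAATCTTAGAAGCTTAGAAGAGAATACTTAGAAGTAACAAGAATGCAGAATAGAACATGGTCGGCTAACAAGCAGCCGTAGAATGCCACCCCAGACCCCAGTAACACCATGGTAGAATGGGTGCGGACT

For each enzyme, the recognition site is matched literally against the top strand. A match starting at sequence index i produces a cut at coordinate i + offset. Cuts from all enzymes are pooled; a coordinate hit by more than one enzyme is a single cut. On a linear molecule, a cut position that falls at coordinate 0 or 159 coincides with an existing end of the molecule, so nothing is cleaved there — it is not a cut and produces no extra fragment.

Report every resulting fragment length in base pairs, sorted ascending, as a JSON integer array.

Site scan:
  GruIII (TAACA, off=0): starts [18, 64, 95, 131] → cuts [18, 64, 95, 131]
  KluII (CTTAGAAG, off=2): starts [10, 34, 42, 56] → cuts [12, 36, 44, 58]
  AzqV (AGAAT, off=0): starts [24, 50, 69, 76, 109, 143] → cuts [24, 50, 69, 76, 109, 143]
  TgoIX (ACCCCAG, off=2): starts [117, 124] → cuts [119, 126]
  HnxI (CATG, off=1): starts [85, 137] → cuts [86, 138]

Pooled cuts: [12, 18, 24, 36, 44, 50, 58, 64, 69, 76, 86, 95, 109, 119, 126, 131, 138, 143]

Fragments:
  [0,12): 12 bp
  [12,18): 6 bp
  [18,24): 6 bp
  [24,36): 12 bp
  [36,44): 8 bp
  [44,50): 6 bp
  [50,58): 8 bp
  [58,64): 6 bp
  [64,69): 5 bp
  [69,76): 7 bp
  [76,86): 10 bp
  [86,95): 9 bp
  [95,109): 14 bp
  [109,119): 10 bp
  [119,126): 7 bp
  [126,131): 5 bp
  [131,138): 7 bp
  [138,143): 5 bp
  [143,159): 16 bp

[5,5,5,6,6,6,6,7,7,7,8,8,9,10,10,12,12,14,16]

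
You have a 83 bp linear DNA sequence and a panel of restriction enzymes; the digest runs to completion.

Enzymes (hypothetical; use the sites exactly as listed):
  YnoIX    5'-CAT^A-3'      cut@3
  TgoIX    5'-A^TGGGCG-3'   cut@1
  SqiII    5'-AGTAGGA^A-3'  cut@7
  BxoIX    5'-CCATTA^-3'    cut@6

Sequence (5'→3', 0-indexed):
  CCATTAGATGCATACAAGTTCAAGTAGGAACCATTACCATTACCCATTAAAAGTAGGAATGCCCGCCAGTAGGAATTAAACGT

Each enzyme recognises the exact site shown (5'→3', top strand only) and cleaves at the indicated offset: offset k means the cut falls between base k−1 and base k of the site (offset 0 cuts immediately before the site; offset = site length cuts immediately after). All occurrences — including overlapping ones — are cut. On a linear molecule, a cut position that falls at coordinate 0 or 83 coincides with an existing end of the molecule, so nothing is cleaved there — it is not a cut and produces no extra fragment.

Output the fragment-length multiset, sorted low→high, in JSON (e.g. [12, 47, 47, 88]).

[6,6,7,7,7,9,9,16,16]

Scan for sites:
  YnoIX (CATA, off=3): starts [10] → cuts [13]
  TgoIX (ATGGGCG, off=1): no sites
  SqiII (AGTAGGAA, off=7): starts [22, 51, 67] → cuts [29, 58, 74]
  BxoIX (CCATTA, off=6): starts [0, 30, 36, 43] → cuts [6, 36, 42, 49]

Pooled cuts: [6, 13, 29, 36, 42, 49, 58, 74]

Fragments:
  [0,6): 6 bp
  [6,13): 7 bp
  [13,29): 16 bp
  [29,36): 7 bp
  [36,42): 6 bp
  [42,49): 7 bp
  [49,58): 9 bp
  [58,74): 16 bp
  [74,83): 9 bp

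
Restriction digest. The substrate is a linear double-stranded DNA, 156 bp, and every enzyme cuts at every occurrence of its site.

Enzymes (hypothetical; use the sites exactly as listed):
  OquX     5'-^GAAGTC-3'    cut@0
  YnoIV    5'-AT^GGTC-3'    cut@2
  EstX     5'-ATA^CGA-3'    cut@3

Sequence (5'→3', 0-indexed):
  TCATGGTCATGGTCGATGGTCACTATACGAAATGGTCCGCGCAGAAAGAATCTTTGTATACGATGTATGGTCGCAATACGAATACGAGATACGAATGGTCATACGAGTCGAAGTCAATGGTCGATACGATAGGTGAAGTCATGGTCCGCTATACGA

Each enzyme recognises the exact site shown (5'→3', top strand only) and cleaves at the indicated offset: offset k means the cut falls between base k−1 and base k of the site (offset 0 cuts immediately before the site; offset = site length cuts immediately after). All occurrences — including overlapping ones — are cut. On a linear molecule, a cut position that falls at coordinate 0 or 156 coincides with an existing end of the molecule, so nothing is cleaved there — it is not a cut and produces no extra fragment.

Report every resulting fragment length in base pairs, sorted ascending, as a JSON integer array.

[3,4,5,6,6,6,6,7,7,7,8,8,8,8,9,10,10,11,27]

Scan for sites:
  OquX GAAGTC/0: at [109, 134] ⇒ [109, 134]
  YnoIV ATGGTC/2: at [2, 8, 15, 31, 66, 94, 116, 140] ⇒ [4, 10, 17, 33, 68, 96, 118, 142]
  EstX ATACGA/3: at [24, 57, 75, 81, 88, 100, 123, 150] ⇒ [27, 60, 78, 84, 91, 103, 126, 153]

All cut coordinates (distinct, sorted): [4, 10, 17, 27, 33, 60, 68, 78, 84, 91, 96, 103, 109, 118, 126, 134, 142, 153]

Fragment lengths:
  [0,4): 4 bp
  [4,10): 6 bp
  [10,17): 7 bp
  [17,27): 10 bp
  [27,33): 6 bp
  [33,60): 27 bp
  [60,68): 8 bp
  [68,78): 10 bp
  [78,84): 6 bp
  [84,91): 7 bp
  [91,96): 5 bp
  [96,103): 7 bp
  [103,109): 6 bp
  [109,118): 9 bp
  [118,126): 8 bp
  [126,134): 8 bp
  [134,142): 8 bp
  [142,153): 11 bp
  [153,156): 3 bp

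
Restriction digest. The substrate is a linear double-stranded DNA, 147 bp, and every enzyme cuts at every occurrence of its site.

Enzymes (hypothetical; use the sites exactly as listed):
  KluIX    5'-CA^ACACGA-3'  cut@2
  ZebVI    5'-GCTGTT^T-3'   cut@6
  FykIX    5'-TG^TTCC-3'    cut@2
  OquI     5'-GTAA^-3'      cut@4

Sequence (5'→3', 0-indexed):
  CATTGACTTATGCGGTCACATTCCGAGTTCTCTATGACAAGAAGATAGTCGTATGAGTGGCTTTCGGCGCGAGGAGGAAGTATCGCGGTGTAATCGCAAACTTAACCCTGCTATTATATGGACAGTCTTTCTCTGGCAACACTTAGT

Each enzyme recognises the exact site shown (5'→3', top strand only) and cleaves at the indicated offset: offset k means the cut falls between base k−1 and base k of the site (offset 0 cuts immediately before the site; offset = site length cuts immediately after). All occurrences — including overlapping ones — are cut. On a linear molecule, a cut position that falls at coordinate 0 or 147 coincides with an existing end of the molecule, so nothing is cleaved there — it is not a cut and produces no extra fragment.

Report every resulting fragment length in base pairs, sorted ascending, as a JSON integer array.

Site scan:
  KluIX (CAACACGA, off=2): no sites
  ZebVI (GCTGTTT, off=6): no sites
  FykIX (TGTTCC, off=2): no sites
  OquI GTAA/4: at [89] ⇒ [93]

Pooled cuts: [93]

Fragments:
  [0,93): 93 bp
  [93,147): 54 bp

[54,93]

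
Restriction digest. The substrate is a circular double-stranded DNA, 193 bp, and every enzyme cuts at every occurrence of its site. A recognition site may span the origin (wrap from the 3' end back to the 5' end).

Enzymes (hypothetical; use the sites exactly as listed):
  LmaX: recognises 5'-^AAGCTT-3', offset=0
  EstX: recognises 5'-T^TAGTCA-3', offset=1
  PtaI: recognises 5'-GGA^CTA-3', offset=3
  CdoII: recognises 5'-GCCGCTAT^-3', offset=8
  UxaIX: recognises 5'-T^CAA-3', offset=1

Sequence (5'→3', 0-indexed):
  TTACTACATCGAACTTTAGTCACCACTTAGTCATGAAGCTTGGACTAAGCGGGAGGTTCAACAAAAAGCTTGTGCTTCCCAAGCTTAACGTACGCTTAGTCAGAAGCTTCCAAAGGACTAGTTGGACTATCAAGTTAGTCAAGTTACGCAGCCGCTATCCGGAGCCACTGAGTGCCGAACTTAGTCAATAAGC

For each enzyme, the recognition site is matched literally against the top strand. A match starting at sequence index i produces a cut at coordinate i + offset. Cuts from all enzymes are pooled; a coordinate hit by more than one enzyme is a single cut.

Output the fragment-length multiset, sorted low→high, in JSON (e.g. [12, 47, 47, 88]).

[4,4,4,4,5,7,7,8,9,9,11,14,14,15,16,19,20,23]

Per-enzyme occurrences:
  LmaX (AAGCTT, off=0): starts [35, 65, 80, 103, 189] → cuts [35, 65, 80, 103, 189]
  EstX (TTAGTCA, off=1): starts [15, 26, 95, 134, 180] → cuts [16, 27, 96, 135, 181]
  PtaI (GGACTA, off=3): starts [41, 114, 123] → cuts [44, 117, 126]
  CdoII (GCCGCTAT, off=8): starts [150] → cuts [158]
  UxaIX (TCAA, off=1): starts [57, 129, 138, 184] → cuts [58, 130, 139, 185]

All cut coordinates (distinct, sorted): [16, 27, 35, 44, 58, 65, 80, 96, 103, 117, 126, 130, 135, 139, 158, 181, 185, 189]

Fragments:
  16→27: 11 bp
  27→35: 8 bp
  35→44: 9 bp
  44→58: 14 bp
  58→65: 7 bp
  65→80: 15 bp
  80→96: 16 bp
  96→103: 7 bp
  103→117: 14 bp
  117→126: 9 bp
  126→130: 4 bp
  130→135: 5 bp
  135→139: 4 bp
  139→158: 19 bp
  158→181: 23 bp
  181→185: 4 bp
  185→189: 4 bp
  189→16 (wrap): 193-189+16 = 20 bp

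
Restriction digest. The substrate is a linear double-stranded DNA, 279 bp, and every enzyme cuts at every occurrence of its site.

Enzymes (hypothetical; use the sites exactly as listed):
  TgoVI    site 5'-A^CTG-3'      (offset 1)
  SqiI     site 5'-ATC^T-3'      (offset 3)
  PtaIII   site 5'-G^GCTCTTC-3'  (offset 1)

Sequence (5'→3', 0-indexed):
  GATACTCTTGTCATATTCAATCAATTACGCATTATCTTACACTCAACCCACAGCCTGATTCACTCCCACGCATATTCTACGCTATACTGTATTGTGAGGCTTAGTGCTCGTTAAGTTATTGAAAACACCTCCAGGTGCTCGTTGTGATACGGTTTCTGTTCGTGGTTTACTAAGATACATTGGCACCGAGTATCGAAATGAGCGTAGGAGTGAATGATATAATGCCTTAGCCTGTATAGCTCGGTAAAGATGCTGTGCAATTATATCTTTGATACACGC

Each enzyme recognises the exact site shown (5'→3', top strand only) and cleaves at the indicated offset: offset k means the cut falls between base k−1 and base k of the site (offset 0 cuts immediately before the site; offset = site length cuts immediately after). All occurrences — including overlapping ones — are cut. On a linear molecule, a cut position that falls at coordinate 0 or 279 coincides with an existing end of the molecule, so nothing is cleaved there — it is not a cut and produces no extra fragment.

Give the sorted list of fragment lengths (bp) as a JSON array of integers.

[12,36,50,181]

Scan for sites:
  TgoVI ACTG/1: at [85] ⇒ [86]
  SqiI ATCT/3: at [33, 264] ⇒ [36, 267]
  PtaIII (GGCTCTTC, off=1): no sites

Pooled cuts: [36, 86, 267]

Fragment lengths:
  [0,36): 36 bp
  [36,86): 50 bp
  [86,267): 181 bp
  [267,279): 12 bp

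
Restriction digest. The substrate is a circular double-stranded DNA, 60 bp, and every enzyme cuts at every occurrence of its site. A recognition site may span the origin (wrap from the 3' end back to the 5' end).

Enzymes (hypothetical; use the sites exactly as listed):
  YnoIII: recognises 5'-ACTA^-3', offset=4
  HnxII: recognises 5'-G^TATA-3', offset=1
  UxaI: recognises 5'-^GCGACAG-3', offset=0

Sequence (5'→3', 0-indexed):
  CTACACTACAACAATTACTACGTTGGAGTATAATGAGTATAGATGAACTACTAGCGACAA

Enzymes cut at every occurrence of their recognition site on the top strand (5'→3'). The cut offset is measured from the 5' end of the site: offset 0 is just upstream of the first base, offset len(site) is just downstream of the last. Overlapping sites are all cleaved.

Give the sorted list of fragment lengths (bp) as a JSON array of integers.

Scan for sites:
  YnoIII (ACTA, off=4): starts [4, 16, 46, 49, 59] → cuts [3, 8, 20, 50, 53]
  HnxII (GTATA, off=1): starts [27, 36] → cuts [28, 37]
  UxaI (GCGACAG, off=0): no sites

Pooled cuts: [3, 8, 20, 28, 37, 50, 53]

Fragment lengths:
  3→8: 5 bp
  8→20: 12 bp
  20→28: 8 bp
  28→37: 9 bp
  37→50: 13 bp
  50→53: 3 bp
  53→3 (wrap): 60-53+3 = 10 bp

[3,5,8,9,10,12,13]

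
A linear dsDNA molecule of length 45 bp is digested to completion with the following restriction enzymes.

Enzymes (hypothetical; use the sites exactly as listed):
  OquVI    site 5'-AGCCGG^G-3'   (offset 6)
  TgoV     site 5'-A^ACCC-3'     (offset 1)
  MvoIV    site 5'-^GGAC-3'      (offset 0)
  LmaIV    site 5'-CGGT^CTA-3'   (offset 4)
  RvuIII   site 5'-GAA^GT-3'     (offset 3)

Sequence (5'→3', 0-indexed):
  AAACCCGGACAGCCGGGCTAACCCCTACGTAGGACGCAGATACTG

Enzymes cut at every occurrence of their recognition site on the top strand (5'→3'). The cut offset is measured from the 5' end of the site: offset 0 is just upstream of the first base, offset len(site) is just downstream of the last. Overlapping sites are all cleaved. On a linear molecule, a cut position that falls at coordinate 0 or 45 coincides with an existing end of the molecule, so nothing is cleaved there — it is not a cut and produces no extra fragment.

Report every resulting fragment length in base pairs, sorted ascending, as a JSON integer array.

[2,4,4,10,11,14]

Site scan:
  OquVI (AGCCGGG, off=6): starts [10] → cuts [16]
  TgoV (AACCC, off=1): starts [1, 19] → cuts [2, 20]
  MvoIV (GGAC, off=0): starts [6, 31] → cuts [6, 31]
  LmaIV (CGGTCTA, off=4): no sites
  RvuIII (GAAGT, off=3): no sites

Pooled cuts: [2, 6, 16, 20, 31]

Fragments:
  [0,2): 2 bp
  [2,6): 4 bp
  [6,16): 10 bp
  [16,20): 4 bp
  [20,31): 11 bp
  [31,45): 14 bp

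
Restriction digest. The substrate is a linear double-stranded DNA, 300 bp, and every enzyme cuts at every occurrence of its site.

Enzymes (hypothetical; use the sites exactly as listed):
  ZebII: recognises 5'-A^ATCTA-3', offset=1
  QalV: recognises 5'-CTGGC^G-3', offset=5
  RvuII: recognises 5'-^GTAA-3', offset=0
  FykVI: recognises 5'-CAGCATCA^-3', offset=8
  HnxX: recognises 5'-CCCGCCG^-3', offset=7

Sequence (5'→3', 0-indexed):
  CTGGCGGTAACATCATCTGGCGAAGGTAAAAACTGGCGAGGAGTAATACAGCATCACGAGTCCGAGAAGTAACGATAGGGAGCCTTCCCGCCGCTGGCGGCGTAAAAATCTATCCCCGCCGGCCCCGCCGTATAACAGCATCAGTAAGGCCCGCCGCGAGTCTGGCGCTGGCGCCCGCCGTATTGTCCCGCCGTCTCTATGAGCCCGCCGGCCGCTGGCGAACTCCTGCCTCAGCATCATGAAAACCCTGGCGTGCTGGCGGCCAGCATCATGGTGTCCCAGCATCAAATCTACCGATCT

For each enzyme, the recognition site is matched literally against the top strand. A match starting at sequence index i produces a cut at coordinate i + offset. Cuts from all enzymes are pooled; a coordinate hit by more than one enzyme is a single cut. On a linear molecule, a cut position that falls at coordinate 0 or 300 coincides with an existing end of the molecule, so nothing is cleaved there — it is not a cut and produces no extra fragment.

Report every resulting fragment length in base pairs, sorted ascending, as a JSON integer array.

[1,1,3,4,5,5,5,6,6,8,8,9,9,10,11,12,12,12,13,13,13,13,14,14,15,16,17,20,25]

Scan for sites:
  ZebII AATCTA/1: at [106, 287] ⇒ [107, 288]
  QalV CTGGCG/5: at [0, 16, 32, 93, 161, 167, 214, 247, 255] ⇒ [5, 21, 37, 98, 166, 172, 219, 252, 260]
  RvuII GTAA/0: at [6, 25, 42, 68, 101, 143] ⇒ [6, 25, 42, 68, 101, 143]
  FykVI CAGCATCA/8: at [48, 135, 231, 263, 279] ⇒ [56, 143, 239, 271, 287]
  HnxX CCCGCCG/7: at [86, 114, 123, 149, 173, 186, 203] ⇒ [93, 121, 130, 156, 180, 193, 210]

Pooled cuts: [5, 6, 21, 25, 37, 42, 56, 68, 93, 98, 101, 107, 121, 130, 143, 156, 166, 172, 180, 193, 210, 219, 239, 252, 260, 271, 287, 288]

Fragments:
  [0,5): 5 bp
  [5,6): 1 bp
  [6,21): 15 bp
  [21,25): 4 bp
  [25,37): 12 bp
  [37,42): 5 bp
  [42,56): 14 bp
  [56,68): 12 bp
  [68,93): 25 bp
  [93,98): 5 bp
  [98,101): 3 bp
  [101,107): 6 bp
  [107,121): 14 bp
  [121,130): 9 bp
  [130,143): 13 bp
  [143,156): 13 bp
  [156,166): 10 bp
  [166,172): 6 bp
  [172,180): 8 bp
  [180,193): 13 bp
  [193,210): 17 bp
  [210,219): 9 bp
  [219,239): 20 bp
  [239,252): 13 bp
  [252,260): 8 bp
  [260,271): 11 bp
  [271,287): 16 bp
  [287,288): 1 bp
  [288,300): 12 bp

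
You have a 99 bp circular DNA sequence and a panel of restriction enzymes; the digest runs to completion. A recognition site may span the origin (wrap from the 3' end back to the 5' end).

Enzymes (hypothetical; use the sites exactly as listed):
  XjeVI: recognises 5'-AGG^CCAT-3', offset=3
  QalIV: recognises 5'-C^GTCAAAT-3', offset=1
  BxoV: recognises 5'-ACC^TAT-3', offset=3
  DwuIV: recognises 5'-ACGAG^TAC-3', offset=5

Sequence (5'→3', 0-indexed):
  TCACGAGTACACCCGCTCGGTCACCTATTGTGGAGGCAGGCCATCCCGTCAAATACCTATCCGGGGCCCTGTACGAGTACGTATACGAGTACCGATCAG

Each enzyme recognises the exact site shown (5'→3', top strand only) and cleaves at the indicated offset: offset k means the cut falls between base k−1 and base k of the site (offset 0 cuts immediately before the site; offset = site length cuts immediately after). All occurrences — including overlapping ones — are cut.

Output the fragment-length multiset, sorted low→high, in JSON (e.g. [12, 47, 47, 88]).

Scan for sites:
  XjeVI AGGCCAT/3: at [37] ⇒ [40]
  QalIV CGTCAAAT/1: at [46] ⇒ [47]
  BxoV ACCTAT/3: at [22, 54] ⇒ [25, 57]
  DwuIV ACGAGTAC/5: at [2, 72, 84] ⇒ [7, 77, 89]

Pooled cuts: [7, 25, 40, 47, 57, 77, 89]

Fragments:
  7→25: 18 bp
  25→40: 15 bp
  40→47: 7 bp
  47→57: 10 bp
  57→77: 20 bp
  77→89: 12 bp
  89→7 (wrap): 99-89+7 = 17 bp

[7,10,12,15,17,18,20]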